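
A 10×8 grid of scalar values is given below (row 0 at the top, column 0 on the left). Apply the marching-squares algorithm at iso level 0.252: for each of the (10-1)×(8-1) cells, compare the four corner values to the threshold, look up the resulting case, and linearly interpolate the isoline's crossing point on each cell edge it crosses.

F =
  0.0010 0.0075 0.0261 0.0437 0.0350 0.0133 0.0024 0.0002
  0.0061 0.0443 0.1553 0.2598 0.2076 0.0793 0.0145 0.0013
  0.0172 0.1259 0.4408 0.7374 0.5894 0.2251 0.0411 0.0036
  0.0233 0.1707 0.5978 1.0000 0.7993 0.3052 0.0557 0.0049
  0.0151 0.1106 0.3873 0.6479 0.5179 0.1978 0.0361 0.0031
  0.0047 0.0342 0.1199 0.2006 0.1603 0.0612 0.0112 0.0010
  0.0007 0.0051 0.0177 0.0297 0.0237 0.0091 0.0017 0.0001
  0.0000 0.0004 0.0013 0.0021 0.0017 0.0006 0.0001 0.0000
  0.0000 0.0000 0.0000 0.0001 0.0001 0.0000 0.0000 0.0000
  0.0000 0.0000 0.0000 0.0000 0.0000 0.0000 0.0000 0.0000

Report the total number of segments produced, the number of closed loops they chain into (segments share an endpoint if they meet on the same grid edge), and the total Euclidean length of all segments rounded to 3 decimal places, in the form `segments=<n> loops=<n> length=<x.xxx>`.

segments=16 loops=1 length=12.336

cell (0,2): code 0100 → (0.964,3.000)–(1.000,2.925)
cell (0,3): code 1000 → (1.000,3.149)–(0.964,3.000)
cell (1,1): code 0100 → (1.339,2.000)–(2.000,1.400)
cell (1,2): code 1110 → (1.000,2.925)–(1.339,2.000)
cell (1,3): code 1101 → (1.116,4.000)–(1.000,3.149)
cell (1,4): code 1000 → (2.000,4.926)–(1.116,4.000)
cell (2,1): code 0110 → (2.000,1.400)–(3.000,1.190)
cell (2,4): code 1101 → (2.336,5.000)–(2.000,4.926)
cell (2,5): code 1000 → (3.000,5.213)–(2.336,5.000)
cell (3,1): code 0110 → (3.000,1.190)–(4.000,1.511)
cell (3,4): code 1011 → (4.000,4.831)–(3.495,5.000)
cell (3,5): code 0001 → (3.495,5.000)–(3.000,5.213)
cell (4,1): code 0010 → (4.000,1.511)–(4.506,2.000)
cell (4,2): code 0011 → (4.506,2.000)–(4.885,3.000)
cell (4,3): code 0011 → (4.885,3.000)–(4.744,4.000)
cell (4,4): code 0001 → (4.744,4.000)–(4.000,4.831)
total: 16 segments, chained into 1 closed loop(s), length Σ = 12.336177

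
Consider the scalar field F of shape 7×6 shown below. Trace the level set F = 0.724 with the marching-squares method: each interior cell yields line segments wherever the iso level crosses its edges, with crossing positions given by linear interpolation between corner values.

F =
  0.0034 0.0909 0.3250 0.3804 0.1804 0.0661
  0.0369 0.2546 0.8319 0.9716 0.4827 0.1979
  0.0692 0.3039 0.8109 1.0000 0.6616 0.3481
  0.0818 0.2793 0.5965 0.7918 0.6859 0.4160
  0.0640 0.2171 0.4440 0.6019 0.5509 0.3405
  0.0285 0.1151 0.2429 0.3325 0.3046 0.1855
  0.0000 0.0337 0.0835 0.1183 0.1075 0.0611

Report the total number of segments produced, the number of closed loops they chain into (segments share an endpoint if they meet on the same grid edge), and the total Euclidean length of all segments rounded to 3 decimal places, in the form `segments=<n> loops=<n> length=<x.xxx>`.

cell (0,1): code 0100 → (0.787,2.000)–(1.000,1.813)
cell (0,2): code 1100 → (0.581,3.000)–(0.787,2.000)
cell (0,3): code 1000 → (1.000,3.506)–(0.581,3.000)
cell (1,1): code 0110 → (1.000,1.813)–(2.000,1.829)
cell (1,3): code 1001 → (2.000,3.816)–(1.000,3.506)
cell (2,1): code 0010 → (2.000,1.829)–(2.405,2.000)
cell (2,2): code 0111 → (2.405,2.000)–(3.000,2.653)
cell (2,3): code 1001 → (3.000,3.640)–(2.000,3.816)
cell (3,2): code 0010 → (3.000,2.653)–(3.357,3.000)
cell (3,3): code 0001 → (3.357,3.000)–(3.000,3.640)
total: 10 segments, chained into 1 closed loop(s), length Σ = 7.577715

segments=10 loops=1 length=7.578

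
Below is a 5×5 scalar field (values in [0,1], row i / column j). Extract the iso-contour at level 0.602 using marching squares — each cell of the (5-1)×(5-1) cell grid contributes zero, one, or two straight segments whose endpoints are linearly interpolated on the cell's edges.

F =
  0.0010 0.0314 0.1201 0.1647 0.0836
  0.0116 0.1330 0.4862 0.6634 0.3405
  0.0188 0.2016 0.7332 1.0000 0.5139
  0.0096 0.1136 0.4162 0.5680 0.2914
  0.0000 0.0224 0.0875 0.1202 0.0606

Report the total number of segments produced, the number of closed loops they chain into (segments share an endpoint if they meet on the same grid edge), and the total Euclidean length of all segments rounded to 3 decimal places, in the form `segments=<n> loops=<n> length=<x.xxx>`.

cell (0,2): code 0100 → (0.877,3.000)–(1.000,2.653)
cell (0,3): code 1000 → (1.000,3.190)–(0.877,3.000)
cell (1,1): code 0100 → (1.469,2.000)–(2.000,1.753)
cell (1,2): code 1110 → (1.000,2.653)–(1.469,2.000)
cell (1,3): code 1001 → (2.000,3.819)–(1.000,3.190)
cell (2,1): code 0010 → (2.000,1.753)–(2.414,2.000)
cell (2,2): code 0011 → (2.414,2.000)–(2.921,3.000)
cell (2,3): code 0001 → (2.921,3.000)–(2.000,3.819)
total: 8 segments, chained into 1 closed loop(s), length Σ = 6.001198

segments=8 loops=1 length=6.001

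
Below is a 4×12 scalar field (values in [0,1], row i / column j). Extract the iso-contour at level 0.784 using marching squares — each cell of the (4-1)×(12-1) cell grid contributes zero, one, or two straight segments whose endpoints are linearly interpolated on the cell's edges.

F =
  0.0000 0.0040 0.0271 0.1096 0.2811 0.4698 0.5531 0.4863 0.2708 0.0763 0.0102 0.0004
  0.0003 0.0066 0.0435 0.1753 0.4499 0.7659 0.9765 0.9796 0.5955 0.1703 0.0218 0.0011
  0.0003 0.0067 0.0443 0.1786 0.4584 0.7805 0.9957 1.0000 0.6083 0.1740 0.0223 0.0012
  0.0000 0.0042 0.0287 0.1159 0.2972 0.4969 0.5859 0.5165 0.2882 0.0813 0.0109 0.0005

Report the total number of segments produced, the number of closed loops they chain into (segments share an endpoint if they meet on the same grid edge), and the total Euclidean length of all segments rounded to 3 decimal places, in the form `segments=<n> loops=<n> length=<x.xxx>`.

cell (0,5): code 0100 → (0.545,6.000)–(1.000,5.086)
cell (0,6): code 1100 → (0.603,7.000)–(0.545,6.000)
cell (0,7): code 1000 → (1.000,7.509)–(0.603,7.000)
cell (1,5): code 0110 → (1.000,5.086)–(2.000,5.016)
cell (1,7): code 1001 → (2.000,7.551)–(1.000,7.509)
cell (2,5): code 0010 → (2.000,5.016)–(2.517,6.000)
cell (2,6): code 0011 → (2.517,6.000)–(2.447,7.000)
cell (2,7): code 0001 → (2.447,7.000)–(2.000,7.551)
total: 8 segments, chained into 1 closed loop(s), length Σ = 7.494556

segments=8 loops=1 length=7.495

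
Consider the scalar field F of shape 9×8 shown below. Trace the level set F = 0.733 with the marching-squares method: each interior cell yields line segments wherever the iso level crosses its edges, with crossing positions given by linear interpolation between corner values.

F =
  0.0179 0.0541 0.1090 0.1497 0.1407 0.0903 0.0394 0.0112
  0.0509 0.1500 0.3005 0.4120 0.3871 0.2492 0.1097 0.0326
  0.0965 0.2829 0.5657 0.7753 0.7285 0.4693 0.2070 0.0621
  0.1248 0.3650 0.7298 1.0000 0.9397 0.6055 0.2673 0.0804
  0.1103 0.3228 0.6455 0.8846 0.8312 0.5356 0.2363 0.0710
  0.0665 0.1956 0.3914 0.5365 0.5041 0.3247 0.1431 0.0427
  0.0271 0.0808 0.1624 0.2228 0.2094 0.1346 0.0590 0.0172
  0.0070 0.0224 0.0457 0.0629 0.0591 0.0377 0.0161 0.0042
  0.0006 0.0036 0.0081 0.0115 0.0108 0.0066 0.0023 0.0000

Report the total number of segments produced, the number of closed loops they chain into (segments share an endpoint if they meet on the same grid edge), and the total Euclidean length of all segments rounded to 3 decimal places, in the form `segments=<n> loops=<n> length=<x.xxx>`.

segments=10 loops=1 length=8.000

cell (1,2): code 0100 → (1.884,3.000)–(2.000,2.798)
cell (1,3): code 1000 → (2.000,3.904)–(1.884,3.000)
cell (2,2): code 0110 → (2.000,2.798)–(3.000,2.012)
cell (2,3): code 1101 → (2.021,4.000)–(2.000,3.904)
cell (2,4): code 1000 → (3.000,4.618)–(2.021,4.000)
cell (3,2): code 0110 → (3.000,2.012)–(4.000,2.366)
cell (3,4): code 1001 → (4.000,4.332)–(3.000,4.618)
cell (4,2): code 0010 → (4.000,2.366)–(4.436,3.000)
cell (4,3): code 0011 → (4.436,3.000)–(4.300,4.000)
cell (4,4): code 0001 → (4.300,4.000)–(4.000,4.332)
total: 10 segments, chained into 1 closed loop(s), length Σ = 7.999773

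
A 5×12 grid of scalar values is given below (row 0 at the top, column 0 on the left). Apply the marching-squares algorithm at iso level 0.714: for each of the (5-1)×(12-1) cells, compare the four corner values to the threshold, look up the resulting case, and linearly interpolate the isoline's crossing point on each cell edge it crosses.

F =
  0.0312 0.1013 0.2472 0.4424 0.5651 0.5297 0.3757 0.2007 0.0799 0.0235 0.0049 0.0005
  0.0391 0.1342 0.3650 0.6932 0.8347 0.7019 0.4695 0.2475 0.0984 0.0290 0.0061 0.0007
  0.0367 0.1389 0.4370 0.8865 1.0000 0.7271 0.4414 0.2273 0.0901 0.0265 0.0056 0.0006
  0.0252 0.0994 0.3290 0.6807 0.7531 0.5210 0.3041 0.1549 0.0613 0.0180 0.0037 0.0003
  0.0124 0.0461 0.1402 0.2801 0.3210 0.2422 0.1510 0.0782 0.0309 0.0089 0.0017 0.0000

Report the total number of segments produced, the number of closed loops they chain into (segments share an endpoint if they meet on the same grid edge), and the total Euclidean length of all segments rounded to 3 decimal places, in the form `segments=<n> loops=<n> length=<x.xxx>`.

cell (0,3): code 0100 → (0.552,4.000)–(1.000,3.147)
cell (0,4): code 1000 → (1.000,4.909)–(0.552,4.000)
cell (1,2): code 0100 → (1.108,3.000)–(2.000,2.616)
cell (1,3): code 1110 → (1.000,3.147)–(1.108,3.000)
cell (1,4): code 1101 → (1.480,5.000)–(1.000,4.909)
cell (1,5): code 1000 → (2.000,5.046)–(1.480,5.000)
cell (2,2): code 0010 → (2.000,2.616)–(2.838,3.000)
cell (2,3): code 0111 → (2.838,3.000)–(3.000,3.460)
cell (2,4): code 1011 → (3.000,4.168)–(2.064,5.000)
cell (2,5): code 0001 → (2.064,5.000)–(2.000,5.046)
cell (3,3): code 0010 → (3.000,3.460)–(3.090,4.000)
cell (3,4): code 0001 → (3.090,4.000)–(3.000,4.168)
total: 12 segments, chained into 1 closed loop(s), length Σ = 7.619666

segments=12 loops=1 length=7.620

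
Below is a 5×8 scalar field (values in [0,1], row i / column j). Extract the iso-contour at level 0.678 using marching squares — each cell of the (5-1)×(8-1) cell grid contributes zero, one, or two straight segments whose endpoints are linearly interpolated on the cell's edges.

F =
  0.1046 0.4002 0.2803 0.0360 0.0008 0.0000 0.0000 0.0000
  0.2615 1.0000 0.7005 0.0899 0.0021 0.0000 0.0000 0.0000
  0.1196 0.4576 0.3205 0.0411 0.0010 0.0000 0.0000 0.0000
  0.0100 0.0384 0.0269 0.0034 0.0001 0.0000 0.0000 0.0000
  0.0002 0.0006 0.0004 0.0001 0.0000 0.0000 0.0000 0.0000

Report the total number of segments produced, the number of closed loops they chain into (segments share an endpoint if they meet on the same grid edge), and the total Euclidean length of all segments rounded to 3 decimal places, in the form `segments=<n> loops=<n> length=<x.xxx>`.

segments=6 loops=1 length=3.807

cell (0,0): code 0100 → (0.463,1.000)–(1.000,0.564)
cell (0,1): code 1100 → (0.946,2.000)–(0.463,1.000)
cell (0,2): code 1000 → (1.000,2.037)–(0.946,2.000)
cell (1,0): code 0010 → (1.000,0.564)–(1.594,1.000)
cell (1,1): code 0011 → (1.594,1.000)–(1.059,2.000)
cell (1,2): code 0001 → (1.059,2.000)–(1.000,2.037)
total: 6 segments, chained into 1 closed loop(s), length Σ = 3.807443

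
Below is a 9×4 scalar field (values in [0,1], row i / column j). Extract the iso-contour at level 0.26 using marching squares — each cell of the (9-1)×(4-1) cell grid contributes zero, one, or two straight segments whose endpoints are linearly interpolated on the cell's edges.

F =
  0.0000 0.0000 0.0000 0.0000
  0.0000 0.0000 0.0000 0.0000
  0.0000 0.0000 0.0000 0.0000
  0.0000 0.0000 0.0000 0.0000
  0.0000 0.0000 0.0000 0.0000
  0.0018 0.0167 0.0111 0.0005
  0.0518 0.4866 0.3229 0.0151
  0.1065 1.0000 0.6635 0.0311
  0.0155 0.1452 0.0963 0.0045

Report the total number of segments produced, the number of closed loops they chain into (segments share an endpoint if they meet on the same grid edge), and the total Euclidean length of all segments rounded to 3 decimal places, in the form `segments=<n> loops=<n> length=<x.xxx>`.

cell (5,0): code 0100 → (5.518,1.000)–(6.000,0.479)
cell (5,1): code 1100 → (5.798,2.000)–(5.518,1.000)
cell (5,2): code 1000 → (6.000,2.204)–(5.798,2.000)
cell (6,0): code 0110 → (6.000,0.479)–(7.000,0.172)
cell (6,2): code 1001 → (7.000,2.638)–(6.000,2.204)
cell (7,0): code 0010 → (7.000,0.172)–(7.866,1.000)
cell (7,1): code 0011 → (7.866,1.000)–(7.711,2.000)
cell (7,2): code 0001 → (7.711,2.000)–(7.000,2.638)
total: 8 segments, chained into 1 closed loop(s), length Σ = 7.337358

segments=8 loops=1 length=7.337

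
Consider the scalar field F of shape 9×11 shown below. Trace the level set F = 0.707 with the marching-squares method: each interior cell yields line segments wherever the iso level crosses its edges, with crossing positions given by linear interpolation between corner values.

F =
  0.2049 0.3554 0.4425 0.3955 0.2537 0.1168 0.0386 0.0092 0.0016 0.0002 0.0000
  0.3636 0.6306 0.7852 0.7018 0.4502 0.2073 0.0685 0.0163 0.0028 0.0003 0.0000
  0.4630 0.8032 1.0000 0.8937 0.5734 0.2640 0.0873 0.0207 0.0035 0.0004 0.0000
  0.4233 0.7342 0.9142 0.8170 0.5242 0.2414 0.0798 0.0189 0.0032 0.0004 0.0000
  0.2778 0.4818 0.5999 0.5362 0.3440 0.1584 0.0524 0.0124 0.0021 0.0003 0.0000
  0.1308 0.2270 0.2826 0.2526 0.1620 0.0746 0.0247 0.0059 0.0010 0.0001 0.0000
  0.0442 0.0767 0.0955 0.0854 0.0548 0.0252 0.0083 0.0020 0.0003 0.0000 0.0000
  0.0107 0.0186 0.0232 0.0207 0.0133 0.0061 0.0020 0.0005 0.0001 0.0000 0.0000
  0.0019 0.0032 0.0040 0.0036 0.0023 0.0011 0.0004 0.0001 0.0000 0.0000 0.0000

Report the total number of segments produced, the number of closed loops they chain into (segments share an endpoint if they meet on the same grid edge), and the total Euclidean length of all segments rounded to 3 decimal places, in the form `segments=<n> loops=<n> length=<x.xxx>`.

cell (0,1): code 0100 → (0.772,2.000)–(1.000,1.494)
cell (0,2): code 1000 → (1.000,2.938)–(0.772,2.000)
cell (1,0): code 0100 → (1.443,1.000)–(2.000,0.717)
cell (1,1): code 1110 → (1.000,1.494)–(1.443,1.000)
cell (1,2): code 1101 → (1.027,3.000)–(1.000,2.938)
cell (1,3): code 1000 → (2.000,3.583)–(1.027,3.000)
cell (2,0): code 0110 → (2.000,0.717)–(3.000,0.913)
cell (2,3): code 1001 → (3.000,3.376)–(2.000,3.583)
cell (3,0): code 0010 → (3.000,0.913)–(3.108,1.000)
cell (3,1): code 0011 → (3.108,1.000)–(3.659,2.000)
cell (3,2): code 0011 → (3.659,2.000)–(3.392,3.000)
cell (3,3): code 0001 → (3.392,3.000)–(3.000,3.376)
total: 12 segments, chained into 1 closed loop(s), length Σ = 8.909336

segments=12 loops=1 length=8.909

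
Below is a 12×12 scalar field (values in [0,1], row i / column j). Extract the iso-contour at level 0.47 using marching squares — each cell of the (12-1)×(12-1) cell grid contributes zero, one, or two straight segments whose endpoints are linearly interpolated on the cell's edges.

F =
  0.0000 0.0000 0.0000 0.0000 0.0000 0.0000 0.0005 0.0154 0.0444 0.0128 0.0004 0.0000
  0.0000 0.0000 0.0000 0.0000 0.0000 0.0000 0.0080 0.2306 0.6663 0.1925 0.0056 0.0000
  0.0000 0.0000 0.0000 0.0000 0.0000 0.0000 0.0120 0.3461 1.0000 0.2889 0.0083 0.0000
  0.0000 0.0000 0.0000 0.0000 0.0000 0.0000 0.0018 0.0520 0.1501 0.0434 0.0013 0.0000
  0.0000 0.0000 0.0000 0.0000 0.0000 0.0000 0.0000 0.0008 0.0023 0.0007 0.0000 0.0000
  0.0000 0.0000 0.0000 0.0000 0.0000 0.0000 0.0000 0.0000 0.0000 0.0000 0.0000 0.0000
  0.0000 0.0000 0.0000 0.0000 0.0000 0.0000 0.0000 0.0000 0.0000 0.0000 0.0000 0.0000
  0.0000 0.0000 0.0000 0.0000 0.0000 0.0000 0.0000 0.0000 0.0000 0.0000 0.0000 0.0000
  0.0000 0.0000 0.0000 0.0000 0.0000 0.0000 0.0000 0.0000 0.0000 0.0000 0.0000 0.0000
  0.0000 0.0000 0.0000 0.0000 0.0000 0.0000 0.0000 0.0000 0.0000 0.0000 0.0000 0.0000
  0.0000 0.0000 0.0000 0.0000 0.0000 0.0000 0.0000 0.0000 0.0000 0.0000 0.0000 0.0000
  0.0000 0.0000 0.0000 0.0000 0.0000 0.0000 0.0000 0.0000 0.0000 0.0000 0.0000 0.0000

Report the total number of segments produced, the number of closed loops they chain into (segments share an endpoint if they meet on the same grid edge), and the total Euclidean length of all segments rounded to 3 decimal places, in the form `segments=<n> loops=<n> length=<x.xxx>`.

segments=6 loops=1 length=5.182

cell (0,7): code 0100 → (0.684,8.000)–(1.000,7.549)
cell (0,8): code 1000 → (1.000,8.414)–(0.684,8.000)
cell (1,7): code 0110 → (1.000,7.549)–(2.000,7.189)
cell (1,8): code 1001 → (2.000,8.745)–(1.000,8.414)
cell (2,7): code 0010 → (2.000,7.189)–(2.624,8.000)
cell (2,8): code 0001 → (2.624,8.000)–(2.000,8.745)
total: 6 segments, chained into 1 closed loop(s), length Σ = 5.181592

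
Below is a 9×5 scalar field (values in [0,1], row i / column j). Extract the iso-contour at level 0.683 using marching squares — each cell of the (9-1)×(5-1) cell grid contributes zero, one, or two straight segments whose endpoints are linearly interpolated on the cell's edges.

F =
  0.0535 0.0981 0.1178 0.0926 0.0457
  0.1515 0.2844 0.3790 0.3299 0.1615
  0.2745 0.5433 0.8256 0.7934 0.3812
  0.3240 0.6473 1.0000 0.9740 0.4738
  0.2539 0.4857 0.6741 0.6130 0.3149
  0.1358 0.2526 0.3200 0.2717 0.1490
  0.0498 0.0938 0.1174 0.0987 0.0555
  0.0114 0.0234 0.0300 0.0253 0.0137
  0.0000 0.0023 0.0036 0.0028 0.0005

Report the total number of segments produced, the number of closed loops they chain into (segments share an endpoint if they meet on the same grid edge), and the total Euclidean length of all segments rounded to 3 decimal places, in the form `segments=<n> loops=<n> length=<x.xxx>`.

cell (1,1): code 0100 → (1.681,2.000)–(2.000,1.495)
cell (1,2): code 1100 → (1.762,3.000)–(1.681,2.000)
cell (1,3): code 1000 → (2.000,3.268)–(1.762,3.000)
cell (2,1): code 0110 → (2.000,1.495)–(3.000,1.101)
cell (2,3): code 1001 → (3.000,3.582)–(2.000,3.268)
cell (3,1): code 0010 → (3.000,1.101)–(3.973,2.000)
cell (3,2): code 0011 → (3.973,2.000)–(3.806,3.000)
cell (3,3): code 0001 → (3.806,3.000)–(3.000,3.582)
total: 8 segments, chained into 1 closed loop(s), length Σ = 7.414355

segments=8 loops=1 length=7.414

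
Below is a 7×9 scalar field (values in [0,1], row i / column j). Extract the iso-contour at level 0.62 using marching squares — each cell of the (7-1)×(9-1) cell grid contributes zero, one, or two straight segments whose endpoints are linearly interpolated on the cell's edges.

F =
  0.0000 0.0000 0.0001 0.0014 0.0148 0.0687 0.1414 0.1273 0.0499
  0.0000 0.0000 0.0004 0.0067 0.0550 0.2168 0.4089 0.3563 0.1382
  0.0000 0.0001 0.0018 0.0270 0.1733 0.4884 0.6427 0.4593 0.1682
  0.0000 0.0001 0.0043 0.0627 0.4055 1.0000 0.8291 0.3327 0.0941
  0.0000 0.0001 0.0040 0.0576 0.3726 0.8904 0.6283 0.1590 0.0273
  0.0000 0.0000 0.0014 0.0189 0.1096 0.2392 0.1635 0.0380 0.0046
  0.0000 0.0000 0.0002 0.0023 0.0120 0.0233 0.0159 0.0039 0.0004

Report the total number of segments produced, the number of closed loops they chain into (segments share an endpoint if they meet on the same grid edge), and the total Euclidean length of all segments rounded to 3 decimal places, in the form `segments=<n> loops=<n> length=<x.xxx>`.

segments=10 loops=1 length=7.101

cell (1,5): code 0100 → (1.903,6.000)–(2.000,5.853)
cell (1,6): code 1000 → (2.000,6.124)–(1.903,6.000)
cell (2,4): code 0100 → (2.257,5.000)–(3.000,4.361)
cell (2,5): code 1110 → (2.000,5.853)–(2.257,5.000)
cell (2,6): code 1001 → (3.000,6.421)–(2.000,6.124)
cell (3,4): code 0110 → (3.000,4.361)–(4.000,4.478)
cell (3,6): code 1001 → (4.000,6.018)–(3.000,6.421)
cell (4,4): code 0010 → (4.000,4.478)–(4.415,5.000)
cell (4,5): code 0011 → (4.415,5.000)–(4.018,6.000)
cell (4,6): code 0001 → (4.018,6.000)–(4.000,6.018)
total: 10 segments, chained into 1 closed loop(s), length Σ = 7.101189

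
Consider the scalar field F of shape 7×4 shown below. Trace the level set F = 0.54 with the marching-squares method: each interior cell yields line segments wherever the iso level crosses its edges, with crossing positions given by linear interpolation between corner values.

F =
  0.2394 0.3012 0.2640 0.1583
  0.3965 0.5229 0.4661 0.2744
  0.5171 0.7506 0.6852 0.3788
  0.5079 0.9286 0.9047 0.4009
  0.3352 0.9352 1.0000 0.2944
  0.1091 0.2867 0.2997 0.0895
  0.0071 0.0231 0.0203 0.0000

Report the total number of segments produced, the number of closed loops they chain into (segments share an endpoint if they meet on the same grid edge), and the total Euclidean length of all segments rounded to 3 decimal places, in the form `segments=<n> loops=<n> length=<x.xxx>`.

cell (1,0): code 0100 → (1.075,1.000)–(2.000,0.098)
cell (1,1): code 1100 → (1.337,2.000)–(1.075,1.000)
cell (1,2): code 1000 → (2.000,2.474)–(1.337,2.000)
cell (2,0): code 0110 → (2.000,0.098)–(3.000,0.076)
cell (2,2): code 1001 → (3.000,2.724)–(2.000,2.474)
cell (3,0): code 0110 → (3.000,0.076)–(4.000,0.341)
cell (3,2): code 1001 → (4.000,2.652)–(3.000,2.724)
cell (4,0): code 0010 → (4.000,0.341)–(4.609,1.000)
cell (4,1): code 0011 → (4.609,1.000)–(4.657,2.000)
cell (4,2): code 0001 → (4.657,2.000)–(4.000,2.652)
total: 10 segments, chained into 1 closed loop(s), length Σ = 10.032430

segments=10 loops=1 length=10.032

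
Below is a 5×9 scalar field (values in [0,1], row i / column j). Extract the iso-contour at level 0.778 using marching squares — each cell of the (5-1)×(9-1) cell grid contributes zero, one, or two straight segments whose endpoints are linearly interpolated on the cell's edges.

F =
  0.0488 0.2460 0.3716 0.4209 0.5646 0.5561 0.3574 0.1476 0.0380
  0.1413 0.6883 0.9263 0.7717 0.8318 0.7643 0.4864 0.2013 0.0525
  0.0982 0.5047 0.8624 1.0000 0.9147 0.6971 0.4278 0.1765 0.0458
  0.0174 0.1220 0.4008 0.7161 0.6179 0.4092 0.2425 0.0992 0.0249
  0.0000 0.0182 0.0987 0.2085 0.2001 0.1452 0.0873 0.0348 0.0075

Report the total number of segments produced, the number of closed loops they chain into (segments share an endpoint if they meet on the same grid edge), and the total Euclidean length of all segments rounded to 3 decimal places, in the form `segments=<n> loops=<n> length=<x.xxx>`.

segments=12 loops=1 length=8.951

cell (0,1): code 0100 → (0.733,2.000)–(1.000,1.377)
cell (0,2): code 1000 → (1.000,2.959)–(0.733,2.000)
cell (0,3): code 0100 → (0.799,4.000)–(1.000,3.105)
cell (0,4): code 1000 → (1.000,4.797)–(0.799,4.000)
cell (1,1): code 0110 → (1.000,1.377)–(2.000,1.764)
cell (1,2): code 1101 → (1.028,3.000)–(1.000,2.959)
cell (1,3): code 1110 → (1.000,3.105)–(1.028,3.000)
cell (1,4): code 1001 → (2.000,4.628)–(1.000,4.797)
cell (2,1): code 0010 → (2.000,1.764)–(2.183,2.000)
cell (2,2): code 0011 → (2.183,2.000)–(2.782,3.000)
cell (2,3): code 0011 → (2.782,3.000)–(2.461,4.000)
cell (2,4): code 0001 → (2.461,4.000)–(2.000,4.628)
total: 12 segments, chained into 1 closed loop(s), length Σ = 8.951145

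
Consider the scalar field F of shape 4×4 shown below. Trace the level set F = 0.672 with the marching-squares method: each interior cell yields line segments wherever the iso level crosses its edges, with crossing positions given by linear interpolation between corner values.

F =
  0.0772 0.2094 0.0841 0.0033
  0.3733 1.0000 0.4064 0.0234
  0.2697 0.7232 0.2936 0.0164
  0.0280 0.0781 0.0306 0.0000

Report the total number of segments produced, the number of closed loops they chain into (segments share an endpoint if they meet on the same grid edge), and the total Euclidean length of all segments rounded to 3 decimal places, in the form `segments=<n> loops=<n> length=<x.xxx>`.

segments=6 loops=1 length=3.811

cell (0,0): code 0100 → (0.585,1.000)–(1.000,0.477)
cell (0,1): code 1000 → (1.000,1.553)–(0.585,1.000)
cell (1,0): code 0110 → (1.000,0.477)–(2.000,0.887)
cell (1,1): code 1001 → (2.000,1.119)–(1.000,1.553)
cell (2,0): code 0010 → (2.000,0.887)–(2.079,1.000)
cell (2,1): code 0001 → (2.079,1.000)–(2.000,1.119)
total: 6 segments, chained into 1 closed loop(s), length Σ = 3.810872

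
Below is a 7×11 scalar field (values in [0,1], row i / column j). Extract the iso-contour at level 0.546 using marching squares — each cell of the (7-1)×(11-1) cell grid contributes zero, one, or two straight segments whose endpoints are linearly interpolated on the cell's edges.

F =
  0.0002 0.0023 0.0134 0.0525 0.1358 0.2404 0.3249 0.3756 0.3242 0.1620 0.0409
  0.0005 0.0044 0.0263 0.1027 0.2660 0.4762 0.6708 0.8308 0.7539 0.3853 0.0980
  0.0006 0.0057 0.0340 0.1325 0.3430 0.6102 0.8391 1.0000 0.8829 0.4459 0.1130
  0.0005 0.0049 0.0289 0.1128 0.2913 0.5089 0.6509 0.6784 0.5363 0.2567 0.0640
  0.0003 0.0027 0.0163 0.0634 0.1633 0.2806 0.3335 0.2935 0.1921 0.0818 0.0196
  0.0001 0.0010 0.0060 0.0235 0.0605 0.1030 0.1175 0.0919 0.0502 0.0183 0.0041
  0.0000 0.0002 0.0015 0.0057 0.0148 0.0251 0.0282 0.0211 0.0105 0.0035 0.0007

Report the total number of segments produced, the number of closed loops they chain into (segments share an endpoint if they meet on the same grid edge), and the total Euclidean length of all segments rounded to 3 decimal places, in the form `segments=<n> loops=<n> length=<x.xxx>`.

segments=14 loops=1 length=10.958

cell (0,5): code 0100 → (0.639,6.000)–(1.000,5.359)
cell (0,6): code 1100 → (0.374,7.000)–(0.639,6.000)
cell (0,7): code 1100 → (0.516,8.000)–(0.374,7.000)
cell (0,8): code 1000 → (1.000,8.564)–(0.516,8.000)
cell (1,4): code 0100 → (1.521,5.000)–(2.000,4.760)
cell (1,5): code 1110 → (1.000,5.359)–(1.521,5.000)
cell (1,8): code 1001 → (2.000,8.771)–(1.000,8.564)
cell (2,4): code 0010 → (2.000,4.760)–(2.634,5.000)
cell (2,5): code 0111 → (2.634,5.000)–(3.000,5.261)
cell (2,7): code 1011 → (3.000,7.932)–(2.972,8.000)
cell (2,8): code 0001 → (2.972,8.000)–(2.000,8.771)
cell (3,5): code 0010 → (3.000,5.261)–(3.330,6.000)
cell (3,6): code 0011 → (3.330,6.000)–(3.344,7.000)
cell (3,7): code 0001 → (3.344,7.000)–(3.000,7.932)
total: 14 segments, chained into 1 closed loop(s), length Σ = 10.957695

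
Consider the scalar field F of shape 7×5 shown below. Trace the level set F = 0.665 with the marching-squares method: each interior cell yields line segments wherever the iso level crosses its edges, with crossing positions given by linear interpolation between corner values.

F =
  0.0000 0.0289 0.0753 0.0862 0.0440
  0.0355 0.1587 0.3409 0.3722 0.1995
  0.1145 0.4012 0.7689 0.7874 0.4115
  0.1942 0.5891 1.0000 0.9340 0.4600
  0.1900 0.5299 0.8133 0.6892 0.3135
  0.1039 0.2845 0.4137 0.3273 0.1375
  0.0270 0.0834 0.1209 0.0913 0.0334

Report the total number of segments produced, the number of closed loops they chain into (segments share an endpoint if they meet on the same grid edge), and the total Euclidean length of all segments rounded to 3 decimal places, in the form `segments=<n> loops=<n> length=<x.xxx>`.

segments=10 loops=1 length=7.916

cell (1,1): code 0100 → (1.757,2.000)–(2.000,1.717)
cell (1,2): code 1100 → (1.705,3.000)–(1.757,2.000)
cell (1,3): code 1000 → (2.000,3.326)–(1.705,3.000)
cell (2,1): code 0110 → (2.000,1.717)–(3.000,1.185)
cell (2,3): code 1001 → (3.000,3.568)–(2.000,3.326)
cell (3,1): code 0110 → (3.000,1.185)–(4.000,1.477)
cell (3,3): code 1001 → (4.000,3.064)–(3.000,3.568)
cell (4,1): code 0010 → (4.000,1.477)–(4.371,2.000)
cell (4,2): code 0011 → (4.371,2.000)–(4.067,3.000)
cell (4,3): code 0001 → (4.067,3.000)–(4.000,3.064)
total: 10 segments, chained into 1 closed loop(s), length Σ = 7.915823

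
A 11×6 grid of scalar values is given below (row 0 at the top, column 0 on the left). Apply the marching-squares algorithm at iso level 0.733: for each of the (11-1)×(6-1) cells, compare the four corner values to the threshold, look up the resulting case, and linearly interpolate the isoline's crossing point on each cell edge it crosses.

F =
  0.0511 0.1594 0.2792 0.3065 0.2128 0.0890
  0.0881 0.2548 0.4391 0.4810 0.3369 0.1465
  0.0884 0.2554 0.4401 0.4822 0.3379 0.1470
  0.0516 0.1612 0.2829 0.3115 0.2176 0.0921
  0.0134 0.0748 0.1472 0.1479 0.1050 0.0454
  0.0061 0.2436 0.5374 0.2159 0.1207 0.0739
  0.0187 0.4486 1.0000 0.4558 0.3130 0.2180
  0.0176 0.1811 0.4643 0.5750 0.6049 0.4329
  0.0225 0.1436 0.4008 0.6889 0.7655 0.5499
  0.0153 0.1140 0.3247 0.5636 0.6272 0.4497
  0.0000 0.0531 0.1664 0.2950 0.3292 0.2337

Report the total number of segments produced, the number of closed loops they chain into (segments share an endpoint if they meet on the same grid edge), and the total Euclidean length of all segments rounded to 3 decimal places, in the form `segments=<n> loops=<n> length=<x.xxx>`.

segments=8 loops=2 length=4.392

cell (5,1): code 0100 → (5.423,2.000)–(6.000,1.516)
cell (5,2): code 1000 → (6.000,2.491)–(5.423,2.000)
cell (6,1): code 0010 → (6.000,1.516)–(6.498,2.000)
cell (6,2): code 0001 → (6.498,2.000)–(6.000,2.491)
cell (7,3): code 0100 → (7.798,4.000)–(8.000,3.576)
cell (7,4): code 1000 → (8.000,4.151)–(7.798,4.000)
cell (8,3): code 0010 → (8.000,3.576)–(8.235,4.000)
cell (8,4): code 0001 → (8.235,4.000)–(8.000,4.151)
total: 8 segments, chained into 2 closed loop(s), length Σ = 4.391811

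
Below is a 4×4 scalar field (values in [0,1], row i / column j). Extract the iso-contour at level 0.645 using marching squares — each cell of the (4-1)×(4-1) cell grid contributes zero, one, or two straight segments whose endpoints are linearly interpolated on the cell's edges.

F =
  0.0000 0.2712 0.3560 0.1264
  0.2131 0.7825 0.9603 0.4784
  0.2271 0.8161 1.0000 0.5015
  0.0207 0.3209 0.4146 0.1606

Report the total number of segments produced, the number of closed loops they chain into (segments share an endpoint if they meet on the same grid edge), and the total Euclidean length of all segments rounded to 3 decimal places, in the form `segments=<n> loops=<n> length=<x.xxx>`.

segments=8 loops=1 length=6.653

cell (0,0): code 0100 → (0.731,1.000)–(1.000,0.759)
cell (0,1): code 1100 → (0.478,2.000)–(0.731,1.000)
cell (0,2): code 1000 → (1.000,2.654)–(0.478,2.000)
cell (1,0): code 0110 → (1.000,0.759)–(2.000,0.710)
cell (1,2): code 1001 → (2.000,2.712)–(1.000,2.654)
cell (2,0): code 0010 → (2.000,0.710)–(2.346,1.000)
cell (2,1): code 0011 → (2.346,1.000)–(2.606,2.000)
cell (2,2): code 0001 → (2.606,2.000)–(2.000,2.712)
total: 8 segments, chained into 1 closed loop(s), length Σ = 6.652862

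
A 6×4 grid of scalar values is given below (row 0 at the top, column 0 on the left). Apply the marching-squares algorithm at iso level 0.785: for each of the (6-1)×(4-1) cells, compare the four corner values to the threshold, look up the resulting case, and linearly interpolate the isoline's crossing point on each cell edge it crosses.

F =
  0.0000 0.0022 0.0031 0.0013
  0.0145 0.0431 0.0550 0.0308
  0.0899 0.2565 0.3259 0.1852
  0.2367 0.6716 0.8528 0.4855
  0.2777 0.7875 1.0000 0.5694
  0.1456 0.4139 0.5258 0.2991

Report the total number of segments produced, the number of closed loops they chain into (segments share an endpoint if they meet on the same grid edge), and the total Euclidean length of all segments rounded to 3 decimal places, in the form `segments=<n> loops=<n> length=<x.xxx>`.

segments=8 loops=1 length=4.631

cell (2,1): code 0100 → (2.871,2.000)–(3.000,1.626)
cell (2,2): code 1000 → (3.000,2.185)–(2.871,2.000)
cell (3,0): code 0100 → (3.978,1.000)–(4.000,0.995)
cell (3,1): code 1110 → (3.000,1.626)–(3.978,1.000)
cell (3,2): code 1001 → (4.000,2.499)–(3.000,2.185)
cell (4,0): code 0010 → (4.000,0.995)–(4.007,1.000)
cell (4,1): code 0011 → (4.007,1.000)–(4.453,2.000)
cell (4,2): code 0001 → (4.453,2.000)–(4.000,2.499)
total: 8 segments, chained into 1 closed loop(s), length Σ = 4.630601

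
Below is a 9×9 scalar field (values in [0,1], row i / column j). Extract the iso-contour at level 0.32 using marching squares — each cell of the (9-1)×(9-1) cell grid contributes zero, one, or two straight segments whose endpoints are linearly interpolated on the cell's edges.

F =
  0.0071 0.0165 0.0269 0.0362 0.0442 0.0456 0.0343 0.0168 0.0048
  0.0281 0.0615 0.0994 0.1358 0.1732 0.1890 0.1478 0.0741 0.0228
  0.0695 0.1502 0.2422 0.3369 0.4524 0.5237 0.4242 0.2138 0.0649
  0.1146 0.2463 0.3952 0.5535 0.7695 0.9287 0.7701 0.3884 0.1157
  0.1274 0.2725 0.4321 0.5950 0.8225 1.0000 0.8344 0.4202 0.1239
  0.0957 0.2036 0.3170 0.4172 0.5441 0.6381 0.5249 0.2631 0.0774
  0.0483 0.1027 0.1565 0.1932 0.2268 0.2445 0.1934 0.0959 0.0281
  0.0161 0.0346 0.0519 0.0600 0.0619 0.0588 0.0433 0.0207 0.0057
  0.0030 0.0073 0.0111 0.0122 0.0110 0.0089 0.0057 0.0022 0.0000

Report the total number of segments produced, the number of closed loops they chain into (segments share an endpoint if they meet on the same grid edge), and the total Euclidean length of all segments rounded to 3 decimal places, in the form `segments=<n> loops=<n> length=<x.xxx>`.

cell (1,2): code 0100 → (1.916,3.000)–(2.000,2.822)
cell (1,3): code 1100 → (1.526,4.000)–(1.916,3.000)
cell (1,4): code 1100 → (1.391,5.000)–(1.526,4.000)
cell (1,5): code 1100 → (1.623,6.000)–(1.391,5.000)
cell (1,6): code 1000 → (2.000,6.495)–(1.623,6.000)
cell (2,1): code 0100 → (2.508,2.000)–(3.000,1.495)
cell (2,2): code 1110 → (2.000,2.822)–(2.508,2.000)
cell (2,6): code 1101 → (2.608,7.000)–(2.000,6.495)
cell (2,7): code 1000 → (3.000,7.251)–(2.608,7.000)
cell (3,1): code 0110 → (3.000,1.495)–(4.000,1.298)
cell (3,7): code 1001 → (4.000,7.338)–(3.000,7.251)
cell (4,1): code 0010 → (4.000,1.298)–(4.974,2.000)
cell (4,2): code 0111 → (4.974,2.000)–(5.000,2.030)
cell (4,6): code 1011 → (5.000,6.783)–(4.638,7.000)
cell (4,7): code 0001 → (4.638,7.000)–(4.000,7.338)
cell (5,2): code 0010 → (5.000,2.030)–(5.434,3.000)
cell (5,3): code 0011 → (5.434,3.000)–(5.706,4.000)
cell (5,4): code 0011 → (5.706,4.000)–(5.808,5.000)
cell (5,5): code 0011 → (5.808,5.000)–(5.618,6.000)
cell (5,6): code 0001 → (5.618,6.000)–(5.000,6.783)
total: 20 segments, chained into 1 closed loop(s), length Σ = 16.382409

segments=20 loops=1 length=16.382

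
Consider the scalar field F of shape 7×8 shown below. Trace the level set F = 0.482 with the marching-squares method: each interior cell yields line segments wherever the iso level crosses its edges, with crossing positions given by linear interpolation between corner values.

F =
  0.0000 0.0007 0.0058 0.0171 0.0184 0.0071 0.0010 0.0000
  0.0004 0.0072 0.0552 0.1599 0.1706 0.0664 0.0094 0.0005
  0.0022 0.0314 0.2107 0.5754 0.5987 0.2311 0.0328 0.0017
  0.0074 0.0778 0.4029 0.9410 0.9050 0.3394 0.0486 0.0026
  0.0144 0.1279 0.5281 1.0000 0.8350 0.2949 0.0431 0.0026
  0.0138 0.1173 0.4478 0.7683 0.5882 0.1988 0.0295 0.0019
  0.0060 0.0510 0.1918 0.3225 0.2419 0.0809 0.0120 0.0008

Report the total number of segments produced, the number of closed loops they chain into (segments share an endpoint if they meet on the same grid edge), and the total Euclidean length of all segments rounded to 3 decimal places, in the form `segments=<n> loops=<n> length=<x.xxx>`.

segments=14 loops=1 length=10.713

cell (1,2): code 0100 → (1.775,3.000)–(2.000,2.744)
cell (1,3): code 1100 → (1.727,4.000)–(1.775,3.000)
cell (1,4): code 1000 → (2.000,4.317)–(1.727,4.000)
cell (2,2): code 0110 → (2.000,2.744)–(3.000,2.147)
cell (2,4): code 1001 → (3.000,4.748)–(2.000,4.317)
cell (3,1): code 0100 → (3.632,2.000)–(4.000,1.885)
cell (3,2): code 1110 → (3.000,2.147)–(3.632,2.000)
cell (3,4): code 1001 → (4.000,4.654)–(3.000,4.748)
cell (4,1): code 0010 → (4.000,1.885)–(4.574,2.000)
cell (4,2): code 0111 → (4.574,2.000)–(5.000,2.107)
cell (4,4): code 1001 → (5.000,4.273)–(4.000,4.654)
cell (5,2): code 0010 → (5.000,2.107)–(5.642,3.000)
cell (5,3): code 0011 → (5.642,3.000)–(5.307,4.000)
cell (5,4): code 0001 → (5.307,4.000)–(5.000,4.273)
total: 14 segments, chained into 1 closed loop(s), length Σ = 10.712606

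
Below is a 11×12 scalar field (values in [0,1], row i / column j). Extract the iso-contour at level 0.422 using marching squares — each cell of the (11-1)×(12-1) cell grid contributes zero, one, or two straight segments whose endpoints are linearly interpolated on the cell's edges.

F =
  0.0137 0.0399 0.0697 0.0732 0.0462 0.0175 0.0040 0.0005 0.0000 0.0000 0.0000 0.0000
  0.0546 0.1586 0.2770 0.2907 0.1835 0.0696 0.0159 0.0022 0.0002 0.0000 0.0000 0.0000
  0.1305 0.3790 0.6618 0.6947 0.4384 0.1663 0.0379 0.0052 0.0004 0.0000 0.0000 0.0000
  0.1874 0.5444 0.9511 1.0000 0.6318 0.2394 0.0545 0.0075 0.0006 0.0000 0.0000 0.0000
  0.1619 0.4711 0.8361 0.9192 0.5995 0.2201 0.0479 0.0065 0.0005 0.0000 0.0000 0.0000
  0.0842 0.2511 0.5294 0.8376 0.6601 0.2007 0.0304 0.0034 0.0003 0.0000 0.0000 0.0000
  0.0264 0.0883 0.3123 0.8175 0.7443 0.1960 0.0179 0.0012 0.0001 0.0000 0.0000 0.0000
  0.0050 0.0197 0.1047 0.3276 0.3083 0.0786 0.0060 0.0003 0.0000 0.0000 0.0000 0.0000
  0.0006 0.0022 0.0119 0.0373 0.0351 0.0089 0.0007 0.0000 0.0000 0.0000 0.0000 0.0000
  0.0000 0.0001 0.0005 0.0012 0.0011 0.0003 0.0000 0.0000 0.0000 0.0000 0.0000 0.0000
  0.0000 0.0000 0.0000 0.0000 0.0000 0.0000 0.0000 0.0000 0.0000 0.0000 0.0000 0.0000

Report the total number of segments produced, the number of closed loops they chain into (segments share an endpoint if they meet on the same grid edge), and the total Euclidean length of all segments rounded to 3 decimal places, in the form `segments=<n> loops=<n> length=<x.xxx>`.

cell (1,1): code 0100 → (1.377,2.000)–(2.000,1.152)
cell (1,2): code 1100 → (1.325,3.000)–(1.377,2.000)
cell (1,3): code 1100 → (1.936,4.000)–(1.325,3.000)
cell (1,4): code 1000 → (2.000,4.060)–(1.936,4.000)
cell (2,0): code 0100 → (2.260,1.000)–(3.000,0.657)
cell (2,1): code 1110 → (2.000,1.152)–(2.260,1.000)
cell (2,4): code 1001 → (3.000,4.535)–(2.000,4.060)
cell (3,0): code 0110 → (3.000,0.657)–(4.000,0.841)
cell (3,4): code 1001 → (4.000,4.468)–(3.000,4.535)
cell (4,0): code 0010 → (4.000,0.841)–(4.223,1.000)
cell (4,1): code 0111 → (4.223,1.000)–(5.000,1.614)
cell (4,4): code 1001 → (5.000,4.518)–(4.000,4.468)
cell (5,1): code 0010 → (5.000,1.614)–(5.495,2.000)
cell (5,2): code 0111 → (5.495,2.000)–(6.000,2.217)
cell (5,4): code 1001 → (6.000,4.588)–(5.000,4.518)
cell (6,2): code 0010 → (6.000,2.217)–(6.807,3.000)
cell (6,3): code 0011 → (6.807,3.000)–(6.739,4.000)
cell (6,4): code 0001 → (6.739,4.000)–(6.000,4.588)
total: 18 segments, chained into 1 closed loop(s), length Σ = 15.072673

segments=18 loops=1 length=15.073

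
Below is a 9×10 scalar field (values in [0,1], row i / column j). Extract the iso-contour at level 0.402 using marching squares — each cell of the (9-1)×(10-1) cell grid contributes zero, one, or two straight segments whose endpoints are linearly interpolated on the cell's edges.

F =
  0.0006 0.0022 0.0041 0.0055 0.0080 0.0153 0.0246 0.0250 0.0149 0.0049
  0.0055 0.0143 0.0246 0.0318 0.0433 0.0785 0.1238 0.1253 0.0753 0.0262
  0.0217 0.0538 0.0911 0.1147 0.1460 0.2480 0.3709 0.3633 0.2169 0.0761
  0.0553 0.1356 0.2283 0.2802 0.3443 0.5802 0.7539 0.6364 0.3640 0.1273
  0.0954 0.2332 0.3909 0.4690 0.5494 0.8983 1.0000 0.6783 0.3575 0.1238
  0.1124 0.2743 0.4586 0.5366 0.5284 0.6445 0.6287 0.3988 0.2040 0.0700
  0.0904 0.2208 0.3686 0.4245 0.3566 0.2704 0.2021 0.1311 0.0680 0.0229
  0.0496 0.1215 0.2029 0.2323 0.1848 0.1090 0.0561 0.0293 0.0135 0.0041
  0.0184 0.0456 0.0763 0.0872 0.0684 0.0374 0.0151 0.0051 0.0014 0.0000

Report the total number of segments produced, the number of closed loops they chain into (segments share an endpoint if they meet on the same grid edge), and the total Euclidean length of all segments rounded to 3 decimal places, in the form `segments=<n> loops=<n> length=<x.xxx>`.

cell (2,4): code 0100 → (2.464,5.000)–(3.000,4.245)
cell (2,5): code 1100 → (2.081,6.000)–(2.464,5.000)
cell (2,6): code 1100 → (2.142,7.000)–(2.081,6.000)
cell (2,7): code 1000 → (3.000,7.860)–(2.142,7.000)
cell (3,2): code 0100 → (3.645,3.000)–(4.000,2.142)
cell (3,3): code 1100 → (3.281,4.000)–(3.645,3.000)
cell (3,4): code 1110 → (3.000,4.245)–(3.281,4.000)
cell (3,7): code 1001 → (4.000,7.861)–(3.000,7.860)
cell (4,1): code 0100 → (4.164,2.000)–(5.000,1.693)
cell (4,2): code 1110 → (4.000,2.142)–(4.164,2.000)
cell (4,6): code 1011 → (5.000,6.986)–(4.989,7.000)
cell (4,7): code 0001 → (4.989,7.000)–(4.000,7.861)
cell (5,1): code 0010 → (5.000,1.693)–(5.629,2.000)
cell (5,2): code 0111 → (5.629,2.000)–(6.000,2.597)
cell (5,3): code 1011 → (6.000,3.331)–(5.736,4.000)
cell (5,4): code 0011 → (5.736,4.000)–(5.648,5.000)
cell (5,5): code 0011 → (5.648,5.000)–(5.531,6.000)
cell (5,6): code 0001 → (5.531,6.000)–(5.000,6.986)
cell (6,2): code 0010 → (6.000,2.597)–(6.117,3.000)
cell (6,3): code 0001 → (6.117,3.000)–(6.000,3.331)
total: 20 segments, chained into 1 closed loop(s), length Σ = 16.039978

segments=20 loops=1 length=16.040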